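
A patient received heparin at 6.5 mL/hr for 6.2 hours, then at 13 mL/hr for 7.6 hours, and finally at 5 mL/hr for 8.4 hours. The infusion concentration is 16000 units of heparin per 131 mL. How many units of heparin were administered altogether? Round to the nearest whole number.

Concentration = 16000 units ÷ 131 mL = 122.1374 units/mL
Stage 1: 6.5 mL/hr × 6.2 hr = 40.3 mL → 40.3 mL × 122.1374 units/mL = 4922.137 units
Stage 2: 13 mL/hr × 7.6 hr = 98.8 mL → 98.8 mL × 122.1374 units/mL = 12067.18 units
Stage 3: 5 mL/hr × 8.4 hr = 42 mL → 42 mL × 122.1374 units/mL = 5129.771 units
Total = 4922.137 + 12067.18 + 5129.771 = 22119.08 units

22119 units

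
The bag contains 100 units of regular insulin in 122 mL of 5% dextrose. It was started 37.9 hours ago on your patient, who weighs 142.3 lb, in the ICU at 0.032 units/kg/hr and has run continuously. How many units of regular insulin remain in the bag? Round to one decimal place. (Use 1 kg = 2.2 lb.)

Weight = 142.3 lb ÷ 2.2 lb/kg = 64.68182 kg
Dose = 0.032 units/kg/hr × 64.68182 kg = 2.069818 units/hr
Concentration = 100 units ÷ 122 mL = 0.8196721 units/mL
Rate = 2.069818 units/hr ÷ 0.8196721 units/mL = 2.525178 mL/hr
Volume infused = 2.525178 mL/hr × 37.9 hr = 95.70425 mL
Volume remaining = 122 − 95.70425 = 26.29575 mL
Drug remaining = 26.29575 mL × 0.8196721 units/mL = 21.55389 units

21.6 units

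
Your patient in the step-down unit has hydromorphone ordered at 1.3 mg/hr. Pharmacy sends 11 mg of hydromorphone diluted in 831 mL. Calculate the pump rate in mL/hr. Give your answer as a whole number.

98 mL/hr

Concentration = 11 mg ÷ 831 mL = 0.01323706 mg/mL
Rate = 1.3 mg/hr ÷ 0.01323706 mg/mL = 98.20909 mL/hr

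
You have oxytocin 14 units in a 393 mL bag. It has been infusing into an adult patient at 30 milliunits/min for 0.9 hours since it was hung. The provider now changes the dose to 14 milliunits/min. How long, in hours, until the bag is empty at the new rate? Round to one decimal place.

Initial rate:
30 milliunits/min × 60 min/hr = 1800 milliunits/hr
Concentration = 14 units ÷ 393 mL = 0.03562341 units/mL = 35.62341 milliunits/mL
Rate = 1800 milliunits/hr ÷ 35.62341 milliunits/mL = 50.52857 mL/hr
Volume infused so far = 50.52857 mL/hr × 0.9 hr = 45.47571 mL
Volume remaining = 393 − 45.47571 = 347.5243 mL
New rate:
14 milliunits/min × 60 min/hr = 840 milliunits/hr
Rate = 840 milliunits/hr ÷ 35.62341 milliunits/mL = 23.58 mL/hr
Time remaining = 347.5243 mL ÷ 23.58 mL/hr = 14.7381 hr

14.7 hours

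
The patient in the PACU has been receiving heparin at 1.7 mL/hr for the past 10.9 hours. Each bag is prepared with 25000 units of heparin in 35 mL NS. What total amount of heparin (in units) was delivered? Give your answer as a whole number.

Concentration = 25000 units ÷ 35 mL = 714.2857 units/mL
Drug rate = 1.7 mL/hr × 714.2857 units/mL = 1214.286 units/hr
Total = 1214.286 units/hr × 10.9 hr = 13235.71 units

13236 units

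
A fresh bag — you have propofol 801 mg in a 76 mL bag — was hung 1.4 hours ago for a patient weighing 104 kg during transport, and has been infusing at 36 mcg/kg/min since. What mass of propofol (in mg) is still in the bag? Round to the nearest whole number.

487 mg

Dose = 36 mcg/kg/min × 104 kg = 3744 mcg/min
3744 mcg/min × 60 min/hr = 224640 mcg/hr
Concentration = 801 mg ÷ 76 mL = 10.53947 mg/mL = 10539.47 mcg/mL
Rate = 224640 mcg/hr ÷ 10539.47 mcg/mL = 21.31416 mL/hr
Volume infused = 21.31416 mL/hr × 1.4 hr = 29.83982 mL
Volume remaining = 76 − 29.83982 = 46.16018 mL
Drug remaining = 46.16018 mL × 10539.47 mcg/mL = 486504 mcg = 486.504 mg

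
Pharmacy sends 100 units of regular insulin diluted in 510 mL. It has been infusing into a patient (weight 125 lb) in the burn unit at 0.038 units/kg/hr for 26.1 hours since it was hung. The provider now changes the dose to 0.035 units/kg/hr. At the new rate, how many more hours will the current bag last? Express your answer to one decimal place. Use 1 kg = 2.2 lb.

Initial rate:
Weight = 125 lb ÷ 2.2 lb/kg = 56.81818 kg
Dose = 0.038 units/kg/hr × 56.81818 kg = 2.159091 units/hr
Concentration = 100 units ÷ 510 mL = 0.1960784 units/mL
Rate = 2.159091 units/hr ÷ 0.1960784 units/mL = 11.01136 mL/hr
Volume infused so far = 11.01136 mL/hr × 26.1 hr = 287.3966 mL
Volume remaining = 510 − 287.3966 = 222.6034 mL
New rate:
Dose = 0.035 units/kg/hr × 56.81818 kg = 1.988636 units/hr
Rate = 1.988636 units/hr ÷ 0.1960784 units/mL = 10.14205 mL/hr
Time remaining = 222.6034 mL ÷ 10.14205 mL/hr = 21.94857 hr

21.9 hours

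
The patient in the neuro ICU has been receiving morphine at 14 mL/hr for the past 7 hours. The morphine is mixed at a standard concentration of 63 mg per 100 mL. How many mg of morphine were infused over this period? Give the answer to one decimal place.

Concentration = 63 mg ÷ 100 mL = 0.63 mg/mL
Drug rate = 14 mL/hr × 0.63 mg/mL = 8.82 mg/hr
Total = 8.82 mg/hr × 7 hr = 61.74 mg

61.7 mg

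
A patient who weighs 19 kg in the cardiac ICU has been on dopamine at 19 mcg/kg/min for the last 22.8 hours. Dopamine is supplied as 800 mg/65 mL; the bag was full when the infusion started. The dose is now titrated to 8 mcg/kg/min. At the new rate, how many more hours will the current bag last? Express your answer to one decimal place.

Initial rate:
Dose = 19 mcg/kg/min × 19 kg = 361 mcg/min
361 mcg/min × 60 min/hr = 21660 mcg/hr
Concentration = 800 mg ÷ 65 mL = 12.30769 mg/mL = 12307.69 mcg/mL
Rate = 21660 mcg/hr ÷ 12307.69 mcg/mL = 1.759875 mL/hr
Volume infused so far = 1.759875 mL/hr × 22.8 hr = 40.12515 mL
Volume remaining = 65 − 40.12515 = 24.87485 mL
New rate:
Dose = 8 mcg/kg/min × 19 kg = 152 mcg/min
152 mcg/min × 60 min/hr = 9120 mcg/hr
Rate = 9120 mcg/hr ÷ 12307.69 mcg/mL = 0.741 mL/hr
Time remaining = 24.87485 mL ÷ 0.741 mL/hr = 33.5693 hr

33.6 hours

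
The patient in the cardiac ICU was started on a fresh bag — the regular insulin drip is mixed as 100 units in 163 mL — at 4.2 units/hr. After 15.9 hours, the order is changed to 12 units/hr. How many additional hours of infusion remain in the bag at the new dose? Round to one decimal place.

Initial rate:
Concentration = 100 units ÷ 163 mL = 0.6134969 units/mL
Rate = 4.2 units/hr ÷ 0.6134969 units/mL = 6.846 mL/hr
Volume infused so far = 6.846 mL/hr × 15.9 hr = 108.8514 mL
Volume remaining = 163 − 108.8514 = 54.1486 mL
New rate:
Rate = 12 units/hr ÷ 0.6134969 units/mL = 19.56 mL/hr
Time remaining = 54.1486 mL ÷ 19.56 mL/hr = 2.768333 hr

2.8 hours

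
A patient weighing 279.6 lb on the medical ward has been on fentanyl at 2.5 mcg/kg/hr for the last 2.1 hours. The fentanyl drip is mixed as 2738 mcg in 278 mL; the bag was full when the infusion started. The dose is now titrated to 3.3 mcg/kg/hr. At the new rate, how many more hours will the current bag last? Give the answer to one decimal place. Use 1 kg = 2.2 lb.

Initial rate:
Weight = 279.6 lb ÷ 2.2 lb/kg = 127.0909 kg
Dose = 2.5 mcg/kg/hr × 127.0909 kg = 317.7273 mcg/hr
Concentration = 2738 mcg ÷ 278 mL = 9.848921 mcg/mL
Rate = 317.7273 mcg/hr ÷ 9.848921 mcg/mL = 32.26011 mL/hr
Volume infused so far = 32.26011 mL/hr × 2.1 hr = 67.74623 mL
Volume remaining = 278 − 67.74623 = 210.2538 mL
New rate:
Dose = 3.3 mcg/kg/hr × 127.0909 kg = 419.4 mcg/hr
Rate = 419.4 mcg/hr ÷ 9.848921 mcg/mL = 42.58335 mL/hr
Time remaining = 210.2538 mL ÷ 42.58335 mL/hr = 4.937465 hr

4.9 hours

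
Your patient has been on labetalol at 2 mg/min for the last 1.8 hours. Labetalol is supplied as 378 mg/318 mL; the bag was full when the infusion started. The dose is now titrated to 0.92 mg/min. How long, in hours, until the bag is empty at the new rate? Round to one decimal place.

2.9 hours

Initial rate:
2 mg/min × 60 min/hr = 120 mg/hr
Concentration = 378 mg ÷ 318 mL = 1.188679 mg/mL
Rate = 120 mg/hr ÷ 1.188679 mg/mL = 100.9524 mL/hr
Volume infused so far = 100.9524 mL/hr × 1.8 hr = 181.7143 mL
Volume remaining = 318 − 181.7143 = 136.2857 mL
New rate:
0.92 mg/min × 60 min/hr = 55.2 mg/hr
Rate = 55.2 mg/hr ÷ 1.188679 mg/mL = 46.4381 mL/hr
Time remaining = 136.2857 mL ÷ 46.4381 mL/hr = 2.934783 hr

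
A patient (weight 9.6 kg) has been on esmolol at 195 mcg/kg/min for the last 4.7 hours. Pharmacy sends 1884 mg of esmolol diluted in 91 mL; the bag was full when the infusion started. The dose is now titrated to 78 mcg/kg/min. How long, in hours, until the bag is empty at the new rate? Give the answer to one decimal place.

30.2 hours

Initial rate:
Dose = 195 mcg/kg/min × 9.6 kg = 1872 mcg/min
1872 mcg/min × 60 min/hr = 112320 mcg/hr
Concentration = 1884 mg ÷ 91 mL = 20.7033 mg/mL = 20703.3 mcg/mL
Rate = 112320 mcg/hr ÷ 20703.3 mcg/mL = 5.425223 mL/hr
Volume infused so far = 5.425223 mL/hr × 4.7 hr = 25.49855 mL
Volume remaining = 91 − 25.49855 = 65.50145 mL
New rate:
Dose = 78 mcg/kg/min × 9.6 kg = 748.8 mcg/min
748.8 mcg/min × 60 min/hr = 44928 mcg/hr
Rate = 44928 mcg/hr ÷ 20703.3 mcg/mL = 2.170089 mL/hr
Time remaining = 65.50145 mL ÷ 2.170089 mL/hr = 30.18376 hr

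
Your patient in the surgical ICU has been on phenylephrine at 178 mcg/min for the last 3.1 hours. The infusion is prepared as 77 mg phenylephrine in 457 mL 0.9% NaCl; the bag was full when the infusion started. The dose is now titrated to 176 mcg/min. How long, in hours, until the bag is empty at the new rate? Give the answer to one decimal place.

Initial rate:
178 mcg/min × 60 min/hr = 10680 mcg/hr
Concentration = 77 mg ÷ 457 mL = 0.1684902 mg/mL = 168.4902 mcg/mL
Rate = 10680 mcg/hr ÷ 168.4902 mcg/mL = 63.38649 mL/hr
Volume infused so far = 63.38649 mL/hr × 3.1 hr = 196.4981 mL
Volume remaining = 457 − 196.4981 = 260.5019 mL
New rate:
176 mcg/min × 60 min/hr = 10560 mcg/hr
Rate = 10560 mcg/hr ÷ 168.4902 mcg/mL = 62.67429 mL/hr
Time remaining = 260.5019 mL ÷ 62.67429 mL/hr = 4.156439 hr

4.2 hours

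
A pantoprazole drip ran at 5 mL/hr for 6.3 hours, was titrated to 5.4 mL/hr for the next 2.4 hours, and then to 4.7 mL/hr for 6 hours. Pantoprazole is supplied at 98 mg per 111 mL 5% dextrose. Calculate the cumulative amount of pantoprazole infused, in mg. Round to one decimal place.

64.2 mg

Concentration = 98 mg ÷ 111 mL = 0.8828829 mg/mL
Stage 1: 5 mL/hr × 6.3 hr = 31.5 mL → 31.5 mL × 0.8828829 mg/mL = 27.81081 mg
Stage 2: 5.4 mL/hr × 2.4 hr = 12.96 mL → 12.96 mL × 0.8828829 mg/mL = 11.44216 mg
Stage 3: 4.7 mL/hr × 6 hr = 28.2 mL → 28.2 mL × 0.8828829 mg/mL = 24.8973 mg
Total = 27.81081 + 11.44216 + 24.8973 = 64.15027 mg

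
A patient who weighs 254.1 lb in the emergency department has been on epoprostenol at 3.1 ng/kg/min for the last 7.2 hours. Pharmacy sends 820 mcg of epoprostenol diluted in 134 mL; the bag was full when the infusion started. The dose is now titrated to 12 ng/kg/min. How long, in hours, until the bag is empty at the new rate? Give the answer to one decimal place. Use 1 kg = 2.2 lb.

8.0 hours

Initial rate:
Weight = 254.1 lb ÷ 2.2 lb/kg = 115.5 kg
Dose = 3.1 ng/kg/min × 115.5 kg = 358.05 ng/min
358.05 ng/min × 60 min/hr = 21483 ng/hr
Concentration = 820 mcg ÷ 134 mL = 6.119403 mcg/mL = 6119.403 ng/mL
Rate = 21483 ng/hr ÷ 6119.403 ng/mL = 3.510637 mL/hr
Volume infused so far = 3.510637 mL/hr × 7.2 hr = 25.27658 mL
Volume remaining = 134 − 25.27658 = 108.7234 mL
New rate:
Dose = 12 ng/kg/min × 115.5 kg = 1386 ng/min
1386 ng/min × 60 min/hr = 83160 ng/hr
Rate = 83160 ng/hr ÷ 6119.403 ng/mL = 13.58956 mL/hr
Time remaining = 108.7234 mL ÷ 13.58956 mL/hr = 8.00051 hr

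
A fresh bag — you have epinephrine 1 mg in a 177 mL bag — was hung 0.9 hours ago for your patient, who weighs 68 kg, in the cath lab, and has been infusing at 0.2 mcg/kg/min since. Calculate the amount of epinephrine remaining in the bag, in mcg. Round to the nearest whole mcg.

Dose = 0.2 mcg/kg/min × 68 kg = 13.6 mcg/min
13.6 mcg/min × 60 min/hr = 816 mcg/hr
Concentration = 1 mg ÷ 177 mL = 0.005649718 mg/mL = 5.649718 mcg/mL
Rate = 816 mcg/hr ÷ 5.649718 mcg/mL = 144.432 mL/hr
Volume infused = 144.432 mL/hr × 0.9 hr = 129.9888 mL
Volume remaining = 177 − 129.9888 = 47.0112 mL
Drug remaining = 47.0112 mL × 5.649718 mcg/mL = 265.6 mcg

266 mcg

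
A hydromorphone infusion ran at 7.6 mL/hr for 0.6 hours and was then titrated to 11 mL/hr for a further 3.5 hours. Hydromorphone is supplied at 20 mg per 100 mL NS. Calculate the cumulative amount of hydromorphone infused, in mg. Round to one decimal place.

8.6 mg

Concentration = 20 mg ÷ 100 mL = 0.2 mg/mL
Stage 1: 7.6 mL/hr × 0.6 hr = 4.56 mL → 4.56 mL × 0.2 mg/mL = 0.912 mg
Stage 2: 11 mL/hr × 3.5 hr = 38.5 mL → 38.5 mL × 0.2 mg/mL = 7.7 mg
Total = 0.912 + 7.7 = 8.612 mg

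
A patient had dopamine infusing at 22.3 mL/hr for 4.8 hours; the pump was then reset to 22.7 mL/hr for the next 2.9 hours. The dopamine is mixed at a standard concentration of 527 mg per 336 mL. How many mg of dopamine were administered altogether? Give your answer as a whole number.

271 mg

Concentration = 527 mg ÷ 336 mL = 1.568452 mg/mL
Stage 1: 22.3 mL/hr × 4.8 hr = 107.04 mL → 107.04 mL × 1.568452 mg/mL = 167.8871 mg
Stage 2: 22.7 mL/hr × 2.9 hr = 65.83 mL → 65.83 mL × 1.568452 mg/mL = 103.2512 mg
Total = 167.8871 + 103.2512 = 271.1384 mg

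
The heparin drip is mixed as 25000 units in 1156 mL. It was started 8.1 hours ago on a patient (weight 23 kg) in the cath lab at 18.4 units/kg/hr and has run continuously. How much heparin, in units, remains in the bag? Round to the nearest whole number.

21572 units

Dose = 18.4 units/kg/hr × 23 kg = 423.2 units/hr
Concentration = 25000 units ÷ 1156 mL = 21.6263 units/mL
Rate = 423.2 units/hr ÷ 21.6263 units/mL = 19.56877 mL/hr
Volume infused = 19.56877 mL/hr × 8.1 hr = 158.507 mL
Volume remaining = 1156 − 158.507 = 997.493 mL
Drug remaining = 997.493 mL × 21.6263 units/mL = 21572.08 units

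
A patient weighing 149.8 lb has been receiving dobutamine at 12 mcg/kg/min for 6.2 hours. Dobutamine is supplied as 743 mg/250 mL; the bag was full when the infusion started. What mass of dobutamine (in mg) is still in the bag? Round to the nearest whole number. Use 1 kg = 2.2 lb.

439 mg

Weight = 149.8 lb ÷ 2.2 lb/kg = 68.09091 kg
Dose = 12 mcg/kg/min × 68.09091 kg = 817.0909 mcg/min
817.0909 mcg/min × 60 min/hr = 49025.45 mcg/hr
Concentration = 743 mg ÷ 250 mL = 2.972 mg/mL = 2972 mcg/mL
Rate = 49025.45 mcg/hr ÷ 2972 mcg/mL = 16.49578 mL/hr
Volume infused = 16.49578 mL/hr × 6.2 hr = 102.2738 mL
Volume remaining = 250 − 102.2738 = 147.7262 mL
Drug remaining = 147.7262 mL × 2972 mcg/mL = 439042.2 mcg = 439.0422 mg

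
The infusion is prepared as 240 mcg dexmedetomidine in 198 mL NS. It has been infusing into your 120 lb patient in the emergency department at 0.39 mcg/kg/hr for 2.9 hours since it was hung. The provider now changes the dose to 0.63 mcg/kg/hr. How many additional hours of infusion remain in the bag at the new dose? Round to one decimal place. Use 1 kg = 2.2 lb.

Initial rate:
Weight = 120 lb ÷ 2.2 lb/kg = 54.54545 kg
Dose = 0.39 mcg/kg/hr × 54.54545 kg = 21.27273 mcg/hr
Concentration = 240 mcg ÷ 198 mL = 1.212121 mcg/mL
Rate = 21.27273 mcg/hr ÷ 1.212121 mcg/mL = 17.55 mL/hr
Volume infused so far = 17.55 mL/hr × 2.9 hr = 50.895 mL
Volume remaining = 198 − 50.895 = 147.105 mL
New rate:
Dose = 0.63 mcg/kg/hr × 54.54545 kg = 34.36364 mcg/hr
Rate = 34.36364 mcg/hr ÷ 1.212121 mcg/mL = 28.35 mL/hr
Time remaining = 147.105 mL ÷ 28.35 mL/hr = 5.188889 hr

5.2 hours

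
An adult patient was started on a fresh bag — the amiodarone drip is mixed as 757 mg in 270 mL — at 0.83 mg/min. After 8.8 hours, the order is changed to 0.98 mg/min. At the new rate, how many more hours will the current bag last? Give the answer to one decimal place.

5.4 hours

Initial rate:
0.83 mg/min × 60 min/hr = 49.8 mg/hr
Concentration = 757 mg ÷ 270 mL = 2.803704 mg/mL
Rate = 49.8 mg/hr ÷ 2.803704 mg/mL = 17.76222 mL/hr
Volume infused so far = 17.76222 mL/hr × 8.8 hr = 156.3075 mL
Volume remaining = 270 − 156.3075 = 113.6925 mL
New rate:
0.98 mg/min × 60 min/hr = 58.8 mg/hr
Rate = 58.8 mg/hr ÷ 2.803704 mg/mL = 20.97226 mL/hr
Time remaining = 113.6925 mL ÷ 20.97226 mL/hr = 5.421088 hr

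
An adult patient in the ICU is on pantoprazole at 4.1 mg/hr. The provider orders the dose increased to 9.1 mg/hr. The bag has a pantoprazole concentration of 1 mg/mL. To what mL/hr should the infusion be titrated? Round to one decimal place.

Rate = 9.1 mg/hr ÷ 1 mg/mL = 9.1 mL/hr

9.1 mL/hr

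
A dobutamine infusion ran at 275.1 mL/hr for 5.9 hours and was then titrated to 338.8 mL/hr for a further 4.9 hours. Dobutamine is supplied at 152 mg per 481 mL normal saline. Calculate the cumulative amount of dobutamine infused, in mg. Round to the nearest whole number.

1038 mg

Concentration = 152 mg ÷ 481 mL = 0.3160083 mg/mL
Stage 1: 275.1 mL/hr × 5.9 hr = 1623.09 mL → 1623.09 mL × 0.3160083 mg/mL = 512.9099 mg
Stage 2: 338.8 mL/hr × 4.9 hr = 1660.12 mL → 1660.12 mL × 0.3160083 mg/mL = 524.6117 mg
Total = 512.9099 + 524.6117 = 1037.522 mg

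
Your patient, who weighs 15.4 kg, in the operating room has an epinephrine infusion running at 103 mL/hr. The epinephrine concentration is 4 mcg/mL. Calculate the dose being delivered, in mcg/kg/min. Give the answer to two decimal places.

0.45 mcg/kg/min

Drug rate = 103 mL/hr × 4 mcg/mL = 412 mcg/hr
412 mcg/hr ÷ 60 min/hr = 6.866667 mcg/min
6.866667 mcg/min ÷ 15.4 kg = 0.4458874 mcg/kg/min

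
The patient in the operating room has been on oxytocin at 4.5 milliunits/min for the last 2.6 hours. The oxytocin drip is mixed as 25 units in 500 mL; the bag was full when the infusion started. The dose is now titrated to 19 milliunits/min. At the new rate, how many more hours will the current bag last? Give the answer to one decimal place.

21.3 hours

Initial rate:
4.5 milliunits/min × 60 min/hr = 270 milliunits/hr
Concentration = 25 units ÷ 500 mL = 0.05 units/mL = 50 milliunits/mL
Rate = 270 milliunits/hr ÷ 50 milliunits/mL = 5.4 mL/hr
Volume infused so far = 5.4 mL/hr × 2.6 hr = 14.04 mL
Volume remaining = 500 − 14.04 = 485.96 mL
New rate:
19 milliunits/min × 60 min/hr = 1140 milliunits/hr
Rate = 1140 milliunits/hr ÷ 50 milliunits/mL = 22.8 mL/hr
Time remaining = 485.96 mL ÷ 22.8 mL/hr = 21.31404 hr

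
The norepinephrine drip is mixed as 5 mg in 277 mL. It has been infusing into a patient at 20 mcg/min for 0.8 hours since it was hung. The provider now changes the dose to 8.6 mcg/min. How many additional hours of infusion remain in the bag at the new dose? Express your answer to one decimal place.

7.8 hours

Initial rate:
20 mcg/min × 60 min/hr = 1200 mcg/hr
Concentration = 5 mg ÷ 277 mL = 0.01805054 mg/mL = 18.05054 mcg/mL
Rate = 1200 mcg/hr ÷ 18.05054 mcg/mL = 66.48 mL/hr
Volume infused so far = 66.48 mL/hr × 0.8 hr = 53.184 mL
Volume remaining = 277 − 53.184 = 223.816 mL
New rate:
8.6 mcg/min × 60 min/hr = 516 mcg/hr
Rate = 516 mcg/hr ÷ 18.05054 mcg/mL = 28.5864 mL/hr
Time remaining = 223.816 mL ÷ 28.5864 mL/hr = 7.829457 hr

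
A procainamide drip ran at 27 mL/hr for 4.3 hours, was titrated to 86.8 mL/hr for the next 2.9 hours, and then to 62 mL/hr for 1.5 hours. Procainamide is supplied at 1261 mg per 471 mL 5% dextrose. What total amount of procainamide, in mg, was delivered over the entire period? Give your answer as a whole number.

Concentration = 1261 mg ÷ 471 mL = 2.677282 mg/mL
Stage 1: 27 mL/hr × 4.3 hr = 116.1 mL → 116.1 mL × 2.677282 mg/mL = 310.8325 mg
Stage 2: 86.8 mL/hr × 2.9 hr = 251.72 mL → 251.72 mL × 2.677282 mg/mL = 673.9255 mg
Stage 3: 62 mL/hr × 1.5 hr = 93 mL → 93 mL × 2.677282 mg/mL = 248.9873 mg
Total = 310.8325 + 673.9255 + 248.9873 = 1233.745 mg

1234 mg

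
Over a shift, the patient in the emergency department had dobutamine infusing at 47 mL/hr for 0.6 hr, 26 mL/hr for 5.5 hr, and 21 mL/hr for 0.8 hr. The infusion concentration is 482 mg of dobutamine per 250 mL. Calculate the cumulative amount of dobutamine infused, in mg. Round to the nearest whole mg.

Concentration = 482 mg ÷ 250 mL = 1.928 mg/mL
Stage 1: 47 mL/hr × 0.6 hr = 28.2 mL → 28.2 mL × 1.928 mg/mL = 54.3696 mg
Stage 2: 26 mL/hr × 5.5 hr = 143 mL → 143 mL × 1.928 mg/mL = 275.704 mg
Stage 3: 21 mL/hr × 0.8 hr = 16.8 mL → 16.8 mL × 1.928 mg/mL = 32.3904 mg
Total = 54.3696 + 275.704 + 32.3904 = 362.464 mg

362 mg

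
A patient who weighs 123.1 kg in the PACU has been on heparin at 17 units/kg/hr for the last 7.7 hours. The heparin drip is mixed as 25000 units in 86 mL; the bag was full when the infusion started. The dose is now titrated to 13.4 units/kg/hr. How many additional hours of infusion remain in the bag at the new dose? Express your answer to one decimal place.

Initial rate:
Dose = 17 units/kg/hr × 123.1 kg = 2092.7 units/hr
Concentration = 25000 units ÷ 86 mL = 290.6977 units/mL
Rate = 2092.7 units/hr ÷ 290.6977 units/mL = 7.198888 mL/hr
Volume infused so far = 7.198888 mL/hr × 7.7 hr = 55.43144 mL
Volume remaining = 86 − 55.43144 = 30.56856 mL
New rate:
Dose = 13.4 units/kg/hr × 123.1 kg = 1649.54 units/hr
Rate = 1649.54 units/hr ÷ 290.6977 units/mL = 5.674418 mL/hr
Time remaining = 30.56856 mL ÷ 5.674418 mL/hr = 5.387084 hr

5.4 hours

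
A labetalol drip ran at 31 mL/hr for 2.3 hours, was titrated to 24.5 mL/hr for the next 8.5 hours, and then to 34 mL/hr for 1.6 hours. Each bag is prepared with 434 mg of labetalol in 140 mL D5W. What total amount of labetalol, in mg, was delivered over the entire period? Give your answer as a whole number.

Concentration = 434 mg ÷ 140 mL = 3.1 mg/mL
Stage 1: 31 mL/hr × 2.3 hr = 71.3 mL → 71.3 mL × 3.1 mg/mL = 221.03 mg
Stage 2: 24.5 mL/hr × 8.5 hr = 208.25 mL → 208.25 mL × 3.1 mg/mL = 645.575 mg
Stage 3: 34 mL/hr × 1.6 hr = 54.4 mL → 54.4 mL × 3.1 mg/mL = 168.64 mg
Total = 221.03 + 645.575 + 168.64 = 1035.245 mg

1035 mg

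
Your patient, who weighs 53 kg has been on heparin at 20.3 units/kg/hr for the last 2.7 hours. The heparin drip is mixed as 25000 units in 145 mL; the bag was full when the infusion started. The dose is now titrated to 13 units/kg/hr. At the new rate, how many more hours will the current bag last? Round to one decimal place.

Initial rate:
Dose = 20.3 units/kg/hr × 53 kg = 1075.9 units/hr
Concentration = 25000 units ÷ 145 mL = 172.4138 units/mL
Rate = 1075.9 units/hr ÷ 172.4138 units/mL = 6.24022 mL/hr
Volume infused so far = 6.24022 mL/hr × 2.7 hr = 16.84859 mL
Volume remaining = 145 − 16.84859 = 128.1514 mL
New rate:
Dose = 13 units/kg/hr × 53 kg = 689 units/hr
Rate = 689 units/hr ÷ 172.4138 units/mL = 3.9962 mL/hr
Time remaining = 128.1514 mL ÷ 3.9962 mL/hr = 32.06832 hr

32.1 hours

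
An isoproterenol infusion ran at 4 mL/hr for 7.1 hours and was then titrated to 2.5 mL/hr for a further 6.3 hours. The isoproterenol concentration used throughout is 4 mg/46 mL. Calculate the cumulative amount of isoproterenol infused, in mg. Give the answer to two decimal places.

3.84 mg

Concentration = 4 mg ÷ 46 mL = 0.08695652 mg/mL
Stage 1: 4 mL/hr × 7.1 hr = 28.4 mL → 28.4 mL × 0.08695652 mg/mL = 2.469565 mg
Stage 2: 2.5 mL/hr × 6.3 hr = 15.75 mL → 15.75 mL × 0.08695652 mg/mL = 1.369565 mg
Total = 2.469565 + 1.369565 = 3.83913 mg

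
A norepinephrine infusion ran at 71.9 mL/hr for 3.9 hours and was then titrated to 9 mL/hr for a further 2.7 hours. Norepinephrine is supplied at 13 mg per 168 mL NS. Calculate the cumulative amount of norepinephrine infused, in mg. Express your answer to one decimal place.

23.6 mg

Concentration = 13 mg ÷ 168 mL = 0.07738095 mg/mL
Stage 1: 71.9 mL/hr × 3.9 hr = 280.41 mL → 280.41 mL × 0.07738095 mg/mL = 21.69839 mg
Stage 2: 9 mL/hr × 2.7 hr = 24.3 mL → 24.3 mL × 0.07738095 mg/mL = 1.880357 mg
Total = 21.69839 + 1.880357 = 23.57875 mg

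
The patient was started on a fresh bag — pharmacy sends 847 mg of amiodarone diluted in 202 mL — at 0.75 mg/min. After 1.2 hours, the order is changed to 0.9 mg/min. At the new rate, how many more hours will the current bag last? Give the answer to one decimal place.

14.7 hours

Initial rate:
0.75 mg/min × 60 min/hr = 45 mg/hr
Concentration = 847 mg ÷ 202 mL = 4.193069 mg/mL
Rate = 45 mg/hr ÷ 4.193069 mg/mL = 10.732 mL/hr
Volume infused so far = 10.732 mL/hr × 1.2 hr = 12.87839 mL
Volume remaining = 202 − 12.87839 = 189.1216 mL
New rate:
0.9 mg/min × 60 min/hr = 54 mg/hr
Rate = 54 mg/hr ÷ 4.193069 mg/mL = 12.87839 mL/hr
Time remaining = 189.1216 mL ÷ 12.87839 mL/hr = 14.68519 hr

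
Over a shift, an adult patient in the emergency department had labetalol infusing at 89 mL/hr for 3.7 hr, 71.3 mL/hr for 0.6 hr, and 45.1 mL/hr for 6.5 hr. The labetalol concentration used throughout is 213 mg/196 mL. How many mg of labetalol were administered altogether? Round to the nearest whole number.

Concentration = 213 mg ÷ 196 mL = 1.086735 mg/mL
Stage 1: 89 mL/hr × 3.7 hr = 329.3 mL → 329.3 mL × 1.086735 mg/mL = 357.8617 mg
Stage 2: 71.3 mL/hr × 0.6 hr = 42.78 mL → 42.78 mL × 1.086735 mg/mL = 46.49051 mg
Stage 3: 45.1 mL/hr × 6.5 hr = 293.15 mL → 293.15 mL × 1.086735 mg/mL = 318.5763 mg
Total = 357.8617 + 46.49051 + 318.5763 = 722.9285 mg

723 mg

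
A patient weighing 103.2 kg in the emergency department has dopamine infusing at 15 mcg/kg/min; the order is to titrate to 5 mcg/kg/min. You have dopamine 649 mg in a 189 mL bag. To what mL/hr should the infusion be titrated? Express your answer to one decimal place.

9.0 mL/hr

Dose = 5 mcg/kg/min × 103.2 kg = 516 mcg/min
516 mcg/min × 60 min/hr = 30960 mcg/hr
Concentration = 649 mg ÷ 189 mL = 3.433862 mg/mL = 3433.862 mcg/mL
Rate = 30960 mcg/hr ÷ 3433.862 mcg/mL = 9.016086 mL/hr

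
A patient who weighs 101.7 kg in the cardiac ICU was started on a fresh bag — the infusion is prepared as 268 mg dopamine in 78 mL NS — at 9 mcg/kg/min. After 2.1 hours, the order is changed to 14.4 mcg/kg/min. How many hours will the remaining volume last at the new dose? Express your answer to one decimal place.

1.7 hours

Initial rate:
Dose = 9 mcg/kg/min × 101.7 kg = 915.3 mcg/min
915.3 mcg/min × 60 min/hr = 54918 mcg/hr
Concentration = 268 mg ÷ 78 mL = 3.435897 mg/mL = 3435.897 mcg/mL
Rate = 54918 mcg/hr ÷ 3435.897 mcg/mL = 15.9836 mL/hr
Volume infused so far = 15.9836 mL/hr × 2.1 hr = 33.56555 mL
Volume remaining = 78 − 33.56555 = 44.43445 mL
New rate:
Dose = 14.4 mcg/kg/min × 101.7 kg = 1464.48 mcg/min
1464.48 mcg/min × 60 min/hr = 87868.8 mcg/hr
Rate = 87868.8 mcg/hr ÷ 3435.897 mcg/mL = 25.57376 mL/hr
Time remaining = 44.43445 mL ÷ 25.57376 mL/hr = 1.737502 hr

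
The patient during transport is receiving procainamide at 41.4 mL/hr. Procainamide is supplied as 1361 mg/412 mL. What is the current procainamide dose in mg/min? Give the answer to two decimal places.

2.28 mg/min

Concentration = 1361 mg ÷ 412 mL = 3.303398 mg/mL
Drug rate = 41.4 mL/hr × 3.303398 mg/mL = 136.7607 mg/hr
136.7607 mg/hr ÷ 60 min/hr = 2.279345 mg/min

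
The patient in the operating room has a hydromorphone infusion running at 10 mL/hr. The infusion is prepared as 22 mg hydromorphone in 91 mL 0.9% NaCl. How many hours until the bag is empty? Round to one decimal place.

9.1 hours

Duration = 91 mL ÷ 10 mL/hr = 9.1 hr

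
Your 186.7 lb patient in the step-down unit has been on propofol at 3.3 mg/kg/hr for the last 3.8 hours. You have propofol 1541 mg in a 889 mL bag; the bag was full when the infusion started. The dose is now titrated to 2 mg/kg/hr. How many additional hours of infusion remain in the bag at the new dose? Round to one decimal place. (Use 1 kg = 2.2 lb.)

Initial rate:
Weight = 186.7 lb ÷ 2.2 lb/kg = 84.86364 kg
Dose = 3.3 mg/kg/hr × 84.86364 kg = 280.05 mg/hr
Concentration = 1541 mg ÷ 889 mL = 1.733408 mg/mL
Rate = 280.05 mg/hr ÷ 1.733408 mg/mL = 161.5603 mL/hr
Volume infused so far = 161.5603 mL/hr × 3.8 hr = 613.9292 mL
Volume remaining = 889 − 613.9292 = 275.0708 mL
New rate:
Dose = 2 mg/kg/hr × 84.86364 kg = 169.7273 mg/hr
Rate = 169.7273 mg/hr ÷ 1.733408 mg/mL = 97.91534 mL/hr
Time remaining = 275.0708 mL ÷ 97.91534 mL/hr = 2.809272 hr

2.8 hours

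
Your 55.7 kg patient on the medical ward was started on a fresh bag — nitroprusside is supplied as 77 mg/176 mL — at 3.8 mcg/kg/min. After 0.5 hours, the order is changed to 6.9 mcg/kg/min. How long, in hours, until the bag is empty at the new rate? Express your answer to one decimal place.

Initial rate:
Dose = 3.8 mcg/kg/min × 55.7 kg = 211.66 mcg/min
211.66 mcg/min × 60 min/hr = 12699.6 mcg/hr
Concentration = 77 mg ÷ 176 mL = 0.4375 mg/mL = 437.5 mcg/mL
Rate = 12699.6 mcg/hr ÷ 437.5 mcg/mL = 29.02766 mL/hr
Volume infused so far = 29.02766 mL/hr × 0.5 hr = 14.51383 mL
Volume remaining = 176 − 14.51383 = 161.4862 mL
New rate:
Dose = 6.9 mcg/kg/min × 55.7 kg = 384.33 mcg/min
384.33 mcg/min × 60 min/hr = 23059.8 mcg/hr
Rate = 23059.8 mcg/hr ÷ 437.5 mcg/mL = 52.70811 mL/hr
Time remaining = 161.4862 mL ÷ 52.70811 mL/hr = 3.063782 hr

3.1 hours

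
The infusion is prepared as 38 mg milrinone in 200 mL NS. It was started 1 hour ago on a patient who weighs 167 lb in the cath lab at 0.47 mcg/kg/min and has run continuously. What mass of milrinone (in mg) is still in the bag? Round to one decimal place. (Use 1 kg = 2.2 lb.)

Weight = 167 lb ÷ 2.2 lb/kg = 75.90909 kg
Dose = 0.47 mcg/kg/min × 75.90909 kg = 35.67727 mcg/min
35.67727 mcg/min × 60 min/hr = 2140.636 mcg/hr
Concentration = 38 mg ÷ 200 mL = 0.19 mg/mL = 190 mcg/mL
Rate = 2140.636 mcg/hr ÷ 190 mcg/mL = 11.26651 mL/hr
Volume infused = 11.26651 mL/hr × 1 hr = 11.26651 mL
Volume remaining = 200 − 11.26651 = 188.7335 mL
Drug remaining = 188.7335 mL × 190 mcg/mL = 35859.36 mcg = 35.85936 mg

35.9 mg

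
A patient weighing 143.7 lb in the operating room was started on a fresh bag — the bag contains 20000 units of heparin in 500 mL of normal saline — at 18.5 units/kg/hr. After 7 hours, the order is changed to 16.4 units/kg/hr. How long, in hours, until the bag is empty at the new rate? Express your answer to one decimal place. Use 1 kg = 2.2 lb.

10.8 hours

Initial rate:
Weight = 143.7 lb ÷ 2.2 lb/kg = 65.31818 kg
Dose = 18.5 units/kg/hr × 65.31818 kg = 1208.386 units/hr
Concentration = 20000 units ÷ 500 mL = 40 units/mL
Rate = 1208.386 units/hr ÷ 40 units/mL = 30.20966 mL/hr
Volume infused so far = 30.20966 mL/hr × 7 hr = 211.4676 mL
Volume remaining = 500 − 211.4676 = 288.5324 mL
New rate:
Dose = 16.4 units/kg/hr × 65.31818 kg = 1071.218 units/hr
Rate = 1071.218 units/hr ÷ 40 units/mL = 26.78045 mL/hr
Time remaining = 288.5324 mL ÷ 26.78045 mL/hr = 10.77399 hr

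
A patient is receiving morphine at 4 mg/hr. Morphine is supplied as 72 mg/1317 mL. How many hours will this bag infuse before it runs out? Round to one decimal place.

Concentration = 72 mg ÷ 1317 mL = 0.0546697 mg/mL
Rate = 4 mg/hr ÷ 0.0546697 mg/mL = 73.16667 mL/hr
Duration = 1317 mL ÷ 73.16667 mL/hr = 18 hr

18.0 hours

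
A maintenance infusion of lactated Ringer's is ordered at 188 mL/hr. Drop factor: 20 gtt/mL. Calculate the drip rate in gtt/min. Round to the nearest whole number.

63 gtt/min

188 mL/hr ÷ 60 min/hr = 3.133333 mL/min
3.133333 mL/min × 20 gtt/mL = 62.66667 gtt/min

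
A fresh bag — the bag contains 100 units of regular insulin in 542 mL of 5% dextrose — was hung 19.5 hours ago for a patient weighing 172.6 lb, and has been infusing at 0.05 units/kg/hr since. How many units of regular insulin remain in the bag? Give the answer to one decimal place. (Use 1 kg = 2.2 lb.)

Weight = 172.6 lb ÷ 2.2 lb/kg = 78.45455 kg
Dose = 0.05 units/kg/hr × 78.45455 kg = 3.922727 units/hr
Concentration = 100 units ÷ 542 mL = 0.1845018 units/mL
Rate = 3.922727 units/hr ÷ 0.1845018 units/mL = 21.26118 mL/hr
Volume infused = 21.26118 mL/hr × 19.5 hr = 414.593 mL
Volume remaining = 542 − 414.593 = 127.407 mL
Drug remaining = 127.407 mL × 0.1845018 units/mL = 23.50682 units

23.5 units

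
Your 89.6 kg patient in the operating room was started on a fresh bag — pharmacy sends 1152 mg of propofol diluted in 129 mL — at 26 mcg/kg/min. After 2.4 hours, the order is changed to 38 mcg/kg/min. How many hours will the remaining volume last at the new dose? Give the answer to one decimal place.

Initial rate:
Dose = 26 mcg/kg/min × 89.6 kg = 2329.6 mcg/min
2329.6 mcg/min × 60 min/hr = 139776 mcg/hr
Concentration = 1152 mg ÷ 129 mL = 8.930233 mg/mL = 8930.233 mcg/mL
Rate = 139776 mcg/hr ÷ 8930.233 mcg/mL = 15.652 mL/hr
Volume infused so far = 15.652 mL/hr × 2.4 hr = 37.5648 mL
Volume remaining = 129 − 37.5648 = 91.4352 mL
New rate:
Dose = 38 mcg/kg/min × 89.6 kg = 3404.8 mcg/min
3404.8 mcg/min × 60 min/hr = 204288 mcg/hr
Rate = 204288 mcg/hr ÷ 8930.233 mcg/mL = 22.876 mL/hr
Time remaining = 91.4352 mL ÷ 22.876 mL/hr = 3.996992 hr

4.0 hours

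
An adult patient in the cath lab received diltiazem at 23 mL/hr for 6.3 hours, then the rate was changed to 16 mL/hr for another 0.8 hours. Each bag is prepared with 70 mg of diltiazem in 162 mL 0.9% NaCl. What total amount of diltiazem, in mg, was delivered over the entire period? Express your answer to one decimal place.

68.1 mg

Concentration = 70 mg ÷ 162 mL = 0.4320988 mg/mL
Stage 1: 23 mL/hr × 6.3 hr = 144.9 mL → 144.9 mL × 0.4320988 mg/mL = 62.61111 mg
Stage 2: 16 mL/hr × 0.8 hr = 12.8 mL → 12.8 mL × 0.4320988 mg/mL = 5.530864 mg
Total = 62.61111 + 5.530864 = 68.14198 mg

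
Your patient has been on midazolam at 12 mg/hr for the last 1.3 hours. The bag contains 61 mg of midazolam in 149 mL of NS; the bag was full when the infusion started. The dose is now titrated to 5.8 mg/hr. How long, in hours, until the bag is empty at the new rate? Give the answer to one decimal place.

Initial rate:
Concentration = 61 mg ÷ 149 mL = 0.409396 mg/mL
Rate = 12 mg/hr ÷ 0.409396 mg/mL = 29.31148 mL/hr
Volume infused so far = 29.31148 mL/hr × 1.3 hr = 38.10492 mL
Volume remaining = 149 − 38.10492 = 110.8951 mL
New rate:
Rate = 5.8 mg/hr ÷ 0.409396 mg/mL = 14.16721 mL/hr
Time remaining = 110.8951 mL ÷ 14.16721 mL/hr = 7.827586 hr

7.8 hours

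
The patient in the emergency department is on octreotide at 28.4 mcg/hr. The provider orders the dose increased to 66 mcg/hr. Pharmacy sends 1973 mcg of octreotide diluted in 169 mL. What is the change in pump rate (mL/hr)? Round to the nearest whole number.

3 mL/hr

At the current dose:
Concentration = 1973 mcg ÷ 169 mL = 11.67456 mcg/mL
Rate = 28.4 mcg/hr ÷ 11.67456 mcg/mL = 2.432641 mL/hr
At the new dose:
Rate = 66 mcg/hr ÷ 11.67456 mcg/mL = 5.65332 mL/hr
Change = 5.65332 − 2.432641 = 3.220679 mL/hr → 3.220679 mL/hr increase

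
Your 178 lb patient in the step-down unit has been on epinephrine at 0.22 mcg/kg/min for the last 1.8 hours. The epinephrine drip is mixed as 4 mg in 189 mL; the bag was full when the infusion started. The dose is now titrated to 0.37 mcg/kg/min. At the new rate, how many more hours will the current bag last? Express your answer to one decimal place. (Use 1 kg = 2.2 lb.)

Initial rate:
Weight = 178 lb ÷ 2.2 lb/kg = 80.90909 kg
Dose = 0.22 mcg/kg/min × 80.90909 kg = 17.8 mcg/min
17.8 mcg/min × 60 min/hr = 1068 mcg/hr
Concentration = 4 mg ÷ 189 mL = 0.02116402 mg/mL = 21.16402 mcg/mL
Rate = 1068 mcg/hr ÷ 21.16402 mcg/mL = 50.463 mL/hr
Volume infused so far = 50.463 mL/hr × 1.8 hr = 90.8334 mL
Volume remaining = 189 − 90.8334 = 98.1666 mL
New rate:
Dose = 0.37 mcg/kg/min × 80.90909 kg = 29.93636 mcg/min
29.93636 mcg/min × 60 min/hr = 1796.182 mcg/hr
Rate = 1796.182 mcg/hr ÷ 21.16402 mcg/mL = 84.86959 mL/hr
Time remaining = 98.1666 mL ÷ 84.86959 mL/hr = 1.156676 hr

1.2 hours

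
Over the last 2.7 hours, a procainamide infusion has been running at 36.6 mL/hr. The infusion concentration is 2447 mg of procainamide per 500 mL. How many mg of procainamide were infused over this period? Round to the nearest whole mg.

484 mg

Concentration = 2447 mg ÷ 500 mL = 4.894 mg/mL
Drug rate = 36.6 mL/hr × 4.894 mg/mL = 179.1204 mg/hr
Total = 179.1204 mg/hr × 2.7 hr = 483.6251 mg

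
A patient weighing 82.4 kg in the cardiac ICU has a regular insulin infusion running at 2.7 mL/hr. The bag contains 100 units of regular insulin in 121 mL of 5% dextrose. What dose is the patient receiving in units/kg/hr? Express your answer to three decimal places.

Concentration = 100 units ÷ 121 mL = 0.8264463 units/mL
Drug rate = 2.7 mL/hr × 0.8264463 units/mL = 2.231405 units/hr
2.231405 units/hr ÷ 82.4 kg = 0.02708016 units/kg/hr

0.027 units/kg/hr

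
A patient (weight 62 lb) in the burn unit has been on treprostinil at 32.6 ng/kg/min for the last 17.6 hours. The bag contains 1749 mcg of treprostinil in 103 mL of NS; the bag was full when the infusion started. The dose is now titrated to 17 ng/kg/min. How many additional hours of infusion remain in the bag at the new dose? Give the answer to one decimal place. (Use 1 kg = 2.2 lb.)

Initial rate:
Weight = 62 lb ÷ 2.2 lb/kg = 28.18182 kg
Dose = 32.6 ng/kg/min × 28.18182 kg = 918.7273 ng/min
918.7273 ng/min × 60 min/hr = 55123.64 ng/hr
Concentration = 1749 mcg ÷ 103 mL = 16.98058 mcg/mL = 16980.58 ng/mL
Rate = 55123.64 ng/hr ÷ 16980.58 ng/mL = 3.246275 mL/hr
Volume infused so far = 3.246275 mL/hr × 17.6 hr = 57.13444 mL
Volume remaining = 103 − 57.13444 = 45.86556 mL
New rate:
Dose = 17 ng/kg/min × 28.18182 kg = 479.0909 ng/min
479.0909 ng/min × 60 min/hr = 28745.45 ng/hr
Rate = 28745.45 ng/hr ÷ 16980.58 ng/mL = 1.692843 mL/hr
Time remaining = 45.86556 mL ÷ 1.692843 mL/hr = 27.09381 hr

27.1 hours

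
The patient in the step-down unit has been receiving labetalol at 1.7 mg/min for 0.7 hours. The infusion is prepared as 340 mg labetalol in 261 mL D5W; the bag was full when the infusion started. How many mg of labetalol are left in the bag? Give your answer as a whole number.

1.7 mg/min × 60 min/hr = 102 mg/hr
Concentration = 340 mg ÷ 261 mL = 1.302682 mg/mL
Rate = 102 mg/hr ÷ 1.302682 mg/mL = 78.3 mL/hr
Volume infused = 78.3 mL/hr × 0.7 hr = 54.81 mL
Volume remaining = 261 − 54.81 = 206.19 mL
Drug remaining = 206.19 mL × 1.302682 mg/mL = 268.6 mg

269 mg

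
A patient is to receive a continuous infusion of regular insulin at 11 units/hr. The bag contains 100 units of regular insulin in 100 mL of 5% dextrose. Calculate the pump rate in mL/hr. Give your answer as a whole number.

11 mL/hr

Concentration = 100 units ÷ 100 mL = 1 units/mL
Rate = 11 units/hr ÷ 1 units/mL = 11 mL/hr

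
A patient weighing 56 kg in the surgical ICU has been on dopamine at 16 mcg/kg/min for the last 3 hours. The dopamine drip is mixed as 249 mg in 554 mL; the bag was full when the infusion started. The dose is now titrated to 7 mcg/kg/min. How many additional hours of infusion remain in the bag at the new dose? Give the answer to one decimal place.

Initial rate:
Dose = 16 mcg/kg/min × 56 kg = 896 mcg/min
896 mcg/min × 60 min/hr = 53760 mcg/hr
Concentration = 249 mg ÷ 554 mL = 0.4494585 mg/mL = 449.4585 mcg/mL
Rate = 53760 mcg/hr ÷ 449.4585 mcg/mL = 119.6106 mL/hr
Volume infused so far = 119.6106 mL/hr × 3 hr = 358.8318 mL
Volume remaining = 554 − 358.8318 = 195.1682 mL
New rate:
Dose = 7 mcg/kg/min × 56 kg = 392 mcg/min
392 mcg/min × 60 min/hr = 23520 mcg/hr
Rate = 23520 mcg/hr ÷ 449.4585 mcg/mL = 52.32964 mL/hr
Time remaining = 195.1682 mL ÷ 52.32964 mL/hr = 3.729592 hr

3.7 hours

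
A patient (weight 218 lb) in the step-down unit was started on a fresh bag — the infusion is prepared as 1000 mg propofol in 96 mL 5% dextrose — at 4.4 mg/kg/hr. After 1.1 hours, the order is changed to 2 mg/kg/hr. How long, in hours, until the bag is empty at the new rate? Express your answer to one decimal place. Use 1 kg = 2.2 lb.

2.6 hours

Initial rate:
Weight = 218 lb ÷ 2.2 lb/kg = 99.09091 kg
Dose = 4.4 mg/kg/hr × 99.09091 kg = 436 mg/hr
Concentration = 1000 mg ÷ 96 mL = 10.41667 mg/mL
Rate = 436 mg/hr ÷ 10.41667 mg/mL = 41.856 mL/hr
Volume infused so far = 41.856 mL/hr × 1.1 hr = 46.0416 mL
Volume remaining = 96 − 46.0416 = 49.9584 mL
New rate:
Dose = 2 mg/kg/hr × 99.09091 kg = 198.1818 mg/hr
Rate = 198.1818 mg/hr ÷ 10.41667 mg/mL = 19.02545 mL/hr
Time remaining = 49.9584 mL ÷ 19.02545 mL/hr = 2.625872 hr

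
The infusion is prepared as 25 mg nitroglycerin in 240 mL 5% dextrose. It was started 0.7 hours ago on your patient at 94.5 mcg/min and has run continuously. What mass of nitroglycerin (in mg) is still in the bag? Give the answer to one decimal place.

94.5 mcg/min × 60 min/hr = 5670 mcg/hr
Concentration = 25 mg ÷ 240 mL = 0.1041667 mg/mL = 104.1667 mcg/mL
Rate = 5670 mcg/hr ÷ 104.1667 mcg/mL = 54.432 mL/hr
Volume infused = 54.432 mL/hr × 0.7 hr = 38.1024 mL
Volume remaining = 240 − 38.1024 = 201.8976 mL
Drug remaining = 201.8976 mL × 104.1667 mcg/mL = 21031 mcg = 21.031 mg

21.0 mg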